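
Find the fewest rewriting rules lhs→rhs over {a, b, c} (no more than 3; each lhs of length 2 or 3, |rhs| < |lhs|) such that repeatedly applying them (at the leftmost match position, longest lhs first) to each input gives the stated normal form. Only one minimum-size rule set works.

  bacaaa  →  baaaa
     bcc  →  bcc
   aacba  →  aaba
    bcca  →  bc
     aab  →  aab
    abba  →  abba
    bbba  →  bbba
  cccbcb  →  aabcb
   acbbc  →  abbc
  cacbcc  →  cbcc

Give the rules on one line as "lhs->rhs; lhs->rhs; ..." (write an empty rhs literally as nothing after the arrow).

ac->a; ca->; ccc->aa

  | bacaaa => baaaa
  | bcc
  | aacba => aaba
  | bcca => bc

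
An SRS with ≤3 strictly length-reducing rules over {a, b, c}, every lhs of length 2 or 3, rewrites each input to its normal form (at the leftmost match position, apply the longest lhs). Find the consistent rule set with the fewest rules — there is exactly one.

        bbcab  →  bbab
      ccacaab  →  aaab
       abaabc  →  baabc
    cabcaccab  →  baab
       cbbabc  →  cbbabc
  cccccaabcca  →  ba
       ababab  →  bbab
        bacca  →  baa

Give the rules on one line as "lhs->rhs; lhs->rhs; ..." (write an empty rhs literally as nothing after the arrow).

  | bbcab => bbab
  | ccacaab => cacaab => acaab => aaab
  | abaabc => baabc
  | cabcaccab => abcaccab => abaccab => baccab => bacab => baab

aba->ba; ca->a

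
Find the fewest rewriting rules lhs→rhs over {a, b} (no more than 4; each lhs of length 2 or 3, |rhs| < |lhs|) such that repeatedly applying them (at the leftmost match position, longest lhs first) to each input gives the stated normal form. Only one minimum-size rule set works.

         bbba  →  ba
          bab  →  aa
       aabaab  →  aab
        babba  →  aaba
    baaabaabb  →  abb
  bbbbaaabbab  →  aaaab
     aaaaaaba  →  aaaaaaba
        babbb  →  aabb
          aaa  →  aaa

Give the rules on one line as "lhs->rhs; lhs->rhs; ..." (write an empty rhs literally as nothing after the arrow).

  | bbba => ba
  | bab => aa
  | aabaab => aab
  | babba => aaba

baa->; bab->aa; bba->a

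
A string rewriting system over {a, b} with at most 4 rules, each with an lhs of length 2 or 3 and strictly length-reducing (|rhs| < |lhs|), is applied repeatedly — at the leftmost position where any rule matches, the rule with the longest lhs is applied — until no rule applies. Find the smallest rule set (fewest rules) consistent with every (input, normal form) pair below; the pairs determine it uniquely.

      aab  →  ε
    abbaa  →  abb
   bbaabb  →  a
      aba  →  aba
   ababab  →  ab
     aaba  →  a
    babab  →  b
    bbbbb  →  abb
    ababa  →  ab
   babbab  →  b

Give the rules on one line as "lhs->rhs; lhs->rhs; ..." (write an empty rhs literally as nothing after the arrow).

  | aab => ε
  | abbaa => abb
  | bbaabb => bbb => a
  | aba

aa->; aab->; bab->ba; bbb->a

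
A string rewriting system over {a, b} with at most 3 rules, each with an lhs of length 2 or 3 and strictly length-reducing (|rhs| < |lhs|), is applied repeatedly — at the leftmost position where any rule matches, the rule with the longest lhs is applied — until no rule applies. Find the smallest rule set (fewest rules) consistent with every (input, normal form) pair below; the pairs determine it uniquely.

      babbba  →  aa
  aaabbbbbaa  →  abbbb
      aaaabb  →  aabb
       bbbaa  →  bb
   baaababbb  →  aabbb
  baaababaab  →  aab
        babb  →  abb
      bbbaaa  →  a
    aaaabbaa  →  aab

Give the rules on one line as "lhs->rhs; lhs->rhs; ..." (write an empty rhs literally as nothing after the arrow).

aaa->a; ba->a; baa->

  | babbba => abbba => abba => aba => aa
  | aaabbbbbaa => abbbbbaa => abbbb
  | aaaabb => aabb
  | bbbaa => bb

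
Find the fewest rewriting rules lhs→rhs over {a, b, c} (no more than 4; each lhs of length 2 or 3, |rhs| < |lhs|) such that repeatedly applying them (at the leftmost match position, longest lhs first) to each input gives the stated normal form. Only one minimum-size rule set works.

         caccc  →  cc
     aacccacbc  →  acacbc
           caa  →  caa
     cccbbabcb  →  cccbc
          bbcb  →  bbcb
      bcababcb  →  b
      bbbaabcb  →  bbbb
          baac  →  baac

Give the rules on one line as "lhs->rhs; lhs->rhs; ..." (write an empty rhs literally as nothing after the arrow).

  | caccc => cc
  | aacccacbc => acacbc
  | caa
  | cccbbabcb => cccbbccb => cccbab => cccbc

ab->c; acc->; bcc->a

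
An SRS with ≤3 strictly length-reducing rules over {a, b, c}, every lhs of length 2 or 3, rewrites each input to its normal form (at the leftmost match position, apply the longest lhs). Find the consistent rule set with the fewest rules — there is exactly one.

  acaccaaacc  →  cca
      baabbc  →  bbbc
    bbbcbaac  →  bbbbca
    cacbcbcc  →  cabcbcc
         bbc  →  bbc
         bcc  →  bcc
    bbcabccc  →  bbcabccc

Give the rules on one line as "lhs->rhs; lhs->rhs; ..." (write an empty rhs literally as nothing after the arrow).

  | acaccaaacc => aaccaaacc => ccaaacc => ccacc => ccac => cca
  | baabbc => bbbc
  | bbbcbaac => bbbbcac => bbbbca
  | cacbcbcc => cabcbcc

aa->; ac->a; cba->bc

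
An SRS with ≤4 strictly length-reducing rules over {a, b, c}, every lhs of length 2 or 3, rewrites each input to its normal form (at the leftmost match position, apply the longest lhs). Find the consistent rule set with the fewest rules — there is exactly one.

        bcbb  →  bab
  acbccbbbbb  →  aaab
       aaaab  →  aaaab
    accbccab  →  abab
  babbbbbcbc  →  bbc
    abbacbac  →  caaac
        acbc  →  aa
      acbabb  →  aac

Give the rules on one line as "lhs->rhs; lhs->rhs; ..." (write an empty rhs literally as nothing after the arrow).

abb->c; cb->a; cbc->a; cc->

  | bcbb => bab
  | acbccbbbbb => aacbbbbb => aaabbbb => aacbb => aaab
  | aaaab
  | accbccab => abccab => abab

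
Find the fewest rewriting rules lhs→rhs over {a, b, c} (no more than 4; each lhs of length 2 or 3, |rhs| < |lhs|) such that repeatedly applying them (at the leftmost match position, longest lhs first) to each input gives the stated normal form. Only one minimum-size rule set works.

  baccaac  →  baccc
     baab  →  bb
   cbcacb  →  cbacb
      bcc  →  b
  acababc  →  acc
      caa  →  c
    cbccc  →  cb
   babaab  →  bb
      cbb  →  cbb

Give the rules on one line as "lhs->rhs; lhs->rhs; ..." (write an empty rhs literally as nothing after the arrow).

  | baccaac => baccc
  | baab => bb
  | cbcacb => cbacb
  | bcc => bc => b

aa->; ab->; bc->b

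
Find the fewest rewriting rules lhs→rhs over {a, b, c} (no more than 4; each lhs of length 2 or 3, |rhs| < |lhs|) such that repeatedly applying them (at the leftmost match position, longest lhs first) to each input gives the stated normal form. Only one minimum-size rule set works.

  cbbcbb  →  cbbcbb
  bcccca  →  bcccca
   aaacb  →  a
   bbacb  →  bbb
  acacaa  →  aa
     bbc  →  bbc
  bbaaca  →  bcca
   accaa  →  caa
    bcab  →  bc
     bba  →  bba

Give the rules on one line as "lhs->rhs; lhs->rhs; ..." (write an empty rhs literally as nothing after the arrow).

  | cbbcbb
  | bcccca
  | aaacb => aab => a
  | bbacb => bbb

ab->; ac->; baa->c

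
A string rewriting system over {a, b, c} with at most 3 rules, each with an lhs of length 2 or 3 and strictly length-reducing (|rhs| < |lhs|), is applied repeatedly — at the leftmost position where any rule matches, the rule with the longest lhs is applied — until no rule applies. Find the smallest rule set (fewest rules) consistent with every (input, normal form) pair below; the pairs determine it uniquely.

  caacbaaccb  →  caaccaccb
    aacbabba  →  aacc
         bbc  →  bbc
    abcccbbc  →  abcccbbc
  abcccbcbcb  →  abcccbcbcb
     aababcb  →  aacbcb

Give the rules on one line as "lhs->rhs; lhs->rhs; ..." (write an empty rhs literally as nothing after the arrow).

  | caacbaaccb => caaccaccb
  | aacbabba => aaccbba => aacc
  | bbc
  | abcccbbc

ba->c; bba->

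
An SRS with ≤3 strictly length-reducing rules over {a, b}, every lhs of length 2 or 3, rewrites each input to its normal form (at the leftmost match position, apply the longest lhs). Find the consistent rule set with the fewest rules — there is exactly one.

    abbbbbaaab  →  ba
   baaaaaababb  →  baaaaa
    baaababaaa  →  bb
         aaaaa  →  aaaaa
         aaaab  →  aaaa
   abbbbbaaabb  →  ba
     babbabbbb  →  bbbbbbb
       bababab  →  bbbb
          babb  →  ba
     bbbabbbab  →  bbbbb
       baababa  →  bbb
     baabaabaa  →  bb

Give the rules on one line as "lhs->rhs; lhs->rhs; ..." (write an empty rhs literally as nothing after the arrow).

ab->a; aba->bb; bba->b

  | abbbbbaaab => abbbbaaab => abbbaaab => abbaaab => abaaab => bbaab => bab => ba
  | baaaaaababb => baaaaabbbb => baaaaabbb => baaaaabb => baaaaab => baaaaa
  | baaababaaa => baabbbaaa => baabbaaa => baabaaa => babbaa => babaa => bbba => bb
  | aaaaa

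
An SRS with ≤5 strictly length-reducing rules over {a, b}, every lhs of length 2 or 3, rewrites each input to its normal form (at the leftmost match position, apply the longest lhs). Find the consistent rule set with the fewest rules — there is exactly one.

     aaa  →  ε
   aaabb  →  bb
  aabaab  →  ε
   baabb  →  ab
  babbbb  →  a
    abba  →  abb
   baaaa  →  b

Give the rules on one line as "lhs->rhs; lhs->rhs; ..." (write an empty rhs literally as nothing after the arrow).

aaa->; ba->b; bab->a; bbb->

  | aaa => ε
  | aaabb => bb
  | aabaab => aabab => aaa => ε
  | baabb => babb => ab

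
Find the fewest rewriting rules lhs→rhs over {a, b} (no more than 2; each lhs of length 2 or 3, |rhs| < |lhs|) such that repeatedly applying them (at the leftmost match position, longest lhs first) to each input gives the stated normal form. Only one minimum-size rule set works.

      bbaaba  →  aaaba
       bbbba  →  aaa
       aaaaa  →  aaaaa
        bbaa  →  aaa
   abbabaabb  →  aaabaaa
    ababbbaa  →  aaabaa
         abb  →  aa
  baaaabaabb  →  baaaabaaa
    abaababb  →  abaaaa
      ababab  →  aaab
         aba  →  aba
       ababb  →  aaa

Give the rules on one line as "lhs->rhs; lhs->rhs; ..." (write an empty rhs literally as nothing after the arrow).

  | bbaaba => aaaba
  | bbbba => abba => aaa
  | aaaaa
  | bbaa => aaa

bab->ab; bb->a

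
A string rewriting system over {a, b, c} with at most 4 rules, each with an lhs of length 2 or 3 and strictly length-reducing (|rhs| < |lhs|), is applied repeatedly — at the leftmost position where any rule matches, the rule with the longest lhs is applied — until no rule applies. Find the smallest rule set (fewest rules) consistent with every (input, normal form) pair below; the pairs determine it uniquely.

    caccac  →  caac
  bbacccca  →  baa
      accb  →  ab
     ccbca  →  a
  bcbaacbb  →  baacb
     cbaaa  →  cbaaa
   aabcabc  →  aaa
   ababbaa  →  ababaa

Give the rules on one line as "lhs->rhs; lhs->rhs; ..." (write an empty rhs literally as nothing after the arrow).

  | caccac => caac
  | bbacccca => bacccca => bacca => baa
  | accb => ab
  | ccbca => bca => a

bb->b; bc->; cc->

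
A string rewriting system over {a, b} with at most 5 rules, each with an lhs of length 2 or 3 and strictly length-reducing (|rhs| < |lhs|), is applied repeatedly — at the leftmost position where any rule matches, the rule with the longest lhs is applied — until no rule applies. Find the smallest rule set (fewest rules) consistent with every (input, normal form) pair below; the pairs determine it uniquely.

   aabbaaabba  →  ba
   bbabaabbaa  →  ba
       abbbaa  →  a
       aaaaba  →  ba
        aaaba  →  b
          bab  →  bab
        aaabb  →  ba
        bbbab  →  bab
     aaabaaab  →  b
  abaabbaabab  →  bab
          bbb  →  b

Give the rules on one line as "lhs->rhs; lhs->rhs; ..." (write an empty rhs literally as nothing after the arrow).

  | aabbaaabba => bbbaaabba => baaabba => bbabba => aabba => bbba => ba
  | bbabaabbaa => aabaabbaa => bbaabbaa => aaabbaa => babbaa => baaaa => bbaa => aaa => ba
  | abbbaa => abaa => a
  | aaaaba => baaba => bbba => ba

aa->b; aba->; bb->; bba->aa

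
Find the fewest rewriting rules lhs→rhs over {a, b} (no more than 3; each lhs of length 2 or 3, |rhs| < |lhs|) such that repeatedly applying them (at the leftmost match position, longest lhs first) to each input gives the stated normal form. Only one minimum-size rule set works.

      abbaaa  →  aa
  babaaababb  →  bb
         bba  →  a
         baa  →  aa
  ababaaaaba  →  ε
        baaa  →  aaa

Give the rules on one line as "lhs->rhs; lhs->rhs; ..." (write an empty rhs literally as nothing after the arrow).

aab->ab; aba->; ba->a

  | abbaaa => abaaa => aa
  | babaaababb => abaaababb => aababb => ababb => bb
  | bba => ba => a
  | baa => aa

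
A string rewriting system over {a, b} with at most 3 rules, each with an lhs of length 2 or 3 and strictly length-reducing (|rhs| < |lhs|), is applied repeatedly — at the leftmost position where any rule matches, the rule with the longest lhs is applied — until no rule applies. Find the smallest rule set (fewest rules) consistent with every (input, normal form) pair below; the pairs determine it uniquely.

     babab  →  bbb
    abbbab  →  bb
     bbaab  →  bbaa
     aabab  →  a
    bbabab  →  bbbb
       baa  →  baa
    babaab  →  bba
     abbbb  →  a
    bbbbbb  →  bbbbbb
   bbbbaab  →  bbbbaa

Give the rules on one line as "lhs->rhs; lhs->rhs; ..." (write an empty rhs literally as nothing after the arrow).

ab->a; aba->b

  | babab => bbb
  | abbbab => abbab => abab => bb
  | bbaab => bbaa
  | aabab => abb => ab => a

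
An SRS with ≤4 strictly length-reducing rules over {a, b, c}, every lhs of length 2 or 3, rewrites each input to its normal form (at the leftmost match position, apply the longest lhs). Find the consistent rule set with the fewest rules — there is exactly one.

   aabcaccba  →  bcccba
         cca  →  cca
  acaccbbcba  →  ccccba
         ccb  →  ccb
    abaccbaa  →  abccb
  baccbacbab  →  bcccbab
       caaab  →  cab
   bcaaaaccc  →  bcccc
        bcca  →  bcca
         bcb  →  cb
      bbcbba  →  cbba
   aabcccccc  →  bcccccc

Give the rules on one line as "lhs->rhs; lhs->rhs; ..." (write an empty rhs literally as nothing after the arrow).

  | aabcaccba => bcaccba => bcccba
  | cca
  | acaccbbcba => caccbbcba => cccbbcba => cccbcba => ccccba
  | ccb

aa->; ac->c; bcb->cb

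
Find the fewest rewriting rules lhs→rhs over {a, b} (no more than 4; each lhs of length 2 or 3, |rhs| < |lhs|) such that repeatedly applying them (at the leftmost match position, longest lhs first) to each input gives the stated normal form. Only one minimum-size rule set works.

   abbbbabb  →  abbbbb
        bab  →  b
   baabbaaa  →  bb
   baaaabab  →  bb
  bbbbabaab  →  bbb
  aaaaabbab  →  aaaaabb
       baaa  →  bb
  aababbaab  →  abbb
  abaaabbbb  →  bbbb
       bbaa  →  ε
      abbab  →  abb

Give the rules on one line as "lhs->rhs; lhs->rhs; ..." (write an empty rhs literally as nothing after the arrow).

  | abbbbabb => abbbbb
  | bab => b
  | baabbaaa => abbbaaa => abbaa => aba => bb
  | baaaabab => abaabab => bbabab => bbab => bb

aba->bb; ba->; baa->ab; bba->b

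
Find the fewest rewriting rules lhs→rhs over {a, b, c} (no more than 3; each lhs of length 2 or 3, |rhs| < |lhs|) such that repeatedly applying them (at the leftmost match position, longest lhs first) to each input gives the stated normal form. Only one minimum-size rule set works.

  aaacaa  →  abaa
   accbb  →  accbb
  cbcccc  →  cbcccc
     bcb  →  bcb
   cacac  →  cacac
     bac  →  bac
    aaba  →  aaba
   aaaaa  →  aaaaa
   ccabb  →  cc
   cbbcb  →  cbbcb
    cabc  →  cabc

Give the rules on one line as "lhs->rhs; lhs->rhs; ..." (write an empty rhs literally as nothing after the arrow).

  | aaacaa => abaa
  | accbb
  | cbcccc
  | bcb

aac->b; abb->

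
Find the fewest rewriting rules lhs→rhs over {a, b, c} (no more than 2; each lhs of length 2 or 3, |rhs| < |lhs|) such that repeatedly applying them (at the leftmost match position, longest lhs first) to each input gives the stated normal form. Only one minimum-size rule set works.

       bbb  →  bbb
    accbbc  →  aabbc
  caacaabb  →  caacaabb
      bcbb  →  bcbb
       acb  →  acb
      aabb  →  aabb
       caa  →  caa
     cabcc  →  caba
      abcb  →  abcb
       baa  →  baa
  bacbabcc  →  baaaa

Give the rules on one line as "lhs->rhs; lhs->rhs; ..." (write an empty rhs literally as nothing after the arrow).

  | bbb
  | accbbc => aabbc
  | caacaabb
  | bcbb

bab->ca; cc->a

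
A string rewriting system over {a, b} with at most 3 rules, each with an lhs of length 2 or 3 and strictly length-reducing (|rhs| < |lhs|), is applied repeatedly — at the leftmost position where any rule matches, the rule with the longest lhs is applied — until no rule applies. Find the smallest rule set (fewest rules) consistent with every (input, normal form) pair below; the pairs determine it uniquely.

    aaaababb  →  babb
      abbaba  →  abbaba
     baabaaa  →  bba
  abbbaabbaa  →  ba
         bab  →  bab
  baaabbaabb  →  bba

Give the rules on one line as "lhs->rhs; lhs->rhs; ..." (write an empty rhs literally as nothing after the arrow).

  | aaaababb => baababb => babb
  | abbaba
  | baabaaa => baaa => bba
  | abbbaabbaa => aaabbaa => babbaa => babbb => ba

aa->b; aab->; bbb->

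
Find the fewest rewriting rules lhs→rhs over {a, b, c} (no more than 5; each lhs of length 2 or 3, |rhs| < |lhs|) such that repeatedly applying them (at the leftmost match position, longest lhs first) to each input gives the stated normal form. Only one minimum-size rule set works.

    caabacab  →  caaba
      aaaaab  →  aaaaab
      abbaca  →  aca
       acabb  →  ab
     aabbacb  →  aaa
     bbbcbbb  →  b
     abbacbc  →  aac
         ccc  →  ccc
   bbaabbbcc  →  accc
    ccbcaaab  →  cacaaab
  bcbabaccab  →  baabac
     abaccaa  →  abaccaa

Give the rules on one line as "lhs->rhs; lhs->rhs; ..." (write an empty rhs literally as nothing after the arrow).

  | caabacab => caaba
  | aaaaab
  | abbaca => aca
  | acabb => ab

bba->; bbb->c; cab->; cb->a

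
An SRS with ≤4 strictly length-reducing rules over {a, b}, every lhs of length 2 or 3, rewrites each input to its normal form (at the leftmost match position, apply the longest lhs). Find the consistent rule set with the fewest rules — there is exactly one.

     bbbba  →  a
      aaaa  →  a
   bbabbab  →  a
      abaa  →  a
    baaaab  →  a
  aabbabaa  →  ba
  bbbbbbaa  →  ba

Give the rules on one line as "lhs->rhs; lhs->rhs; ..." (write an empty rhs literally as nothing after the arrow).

  | bbbba => abba => a
  | aaaa => baa => bb => a
  | bbabbab => aabbab => bbbab => abab => bab => bb => a
  | abaa => baa => bb => a

aa->b; ab->b; abb->; bb->a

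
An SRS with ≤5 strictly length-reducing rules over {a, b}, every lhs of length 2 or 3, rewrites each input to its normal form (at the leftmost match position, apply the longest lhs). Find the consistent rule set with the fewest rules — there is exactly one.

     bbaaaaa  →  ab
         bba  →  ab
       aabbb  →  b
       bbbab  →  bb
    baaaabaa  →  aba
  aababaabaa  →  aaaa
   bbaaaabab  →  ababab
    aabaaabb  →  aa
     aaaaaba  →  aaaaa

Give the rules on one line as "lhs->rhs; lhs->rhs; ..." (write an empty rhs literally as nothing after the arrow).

  | bbaaaaa => abaaaa => abaa => ab
  | bba => ab
  | aabbb => abb => b
  | bbbab => babb => bb

aab->a; abb->b; baa->b; bba->ab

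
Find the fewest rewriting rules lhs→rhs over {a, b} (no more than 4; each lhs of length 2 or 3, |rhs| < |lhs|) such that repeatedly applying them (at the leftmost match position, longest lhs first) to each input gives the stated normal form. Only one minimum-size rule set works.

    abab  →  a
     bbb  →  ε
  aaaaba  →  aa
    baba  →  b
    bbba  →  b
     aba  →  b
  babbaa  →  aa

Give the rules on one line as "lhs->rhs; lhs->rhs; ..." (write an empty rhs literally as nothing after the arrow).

ab->; aba->b; ba->a; bb->a

  | abab => bb => a
  | bbb => ab => ε
  | aaaaba => aaab => aa
  | baba => aba => b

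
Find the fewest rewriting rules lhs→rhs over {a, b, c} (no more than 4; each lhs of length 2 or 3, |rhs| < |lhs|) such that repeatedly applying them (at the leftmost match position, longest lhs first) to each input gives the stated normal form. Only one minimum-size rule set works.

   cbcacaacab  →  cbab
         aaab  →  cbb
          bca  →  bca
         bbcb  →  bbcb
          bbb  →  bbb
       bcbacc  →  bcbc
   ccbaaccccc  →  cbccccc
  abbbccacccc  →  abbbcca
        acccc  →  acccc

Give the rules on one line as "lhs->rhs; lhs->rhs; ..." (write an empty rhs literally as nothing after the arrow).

aaa->cb; bac->b; cac->ca; ccb->a

  | cbcacaacab => cbcaaacab => cbccbcab => cbacab => cbab
  | aaab => cbb
  | bca
  | bbcb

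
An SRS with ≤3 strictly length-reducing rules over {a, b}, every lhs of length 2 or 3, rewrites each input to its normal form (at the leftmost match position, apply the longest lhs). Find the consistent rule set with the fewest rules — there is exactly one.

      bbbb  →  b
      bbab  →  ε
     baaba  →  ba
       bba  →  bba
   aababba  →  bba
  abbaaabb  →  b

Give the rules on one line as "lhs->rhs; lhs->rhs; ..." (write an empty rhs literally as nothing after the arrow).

ab->b; aba->; bbb->

  | bbbb => b
  | bbab => bbb => ε
  | baaba => ba
  | bba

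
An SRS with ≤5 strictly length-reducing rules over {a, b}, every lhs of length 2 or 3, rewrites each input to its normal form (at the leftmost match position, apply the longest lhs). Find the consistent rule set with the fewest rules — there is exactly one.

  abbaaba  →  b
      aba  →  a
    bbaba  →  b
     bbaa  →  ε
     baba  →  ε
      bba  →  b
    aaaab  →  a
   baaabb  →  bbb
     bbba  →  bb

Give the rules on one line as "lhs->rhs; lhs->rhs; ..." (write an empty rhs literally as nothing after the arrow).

aa->b; ab->a; aba->a; ba->

  | abbaaba => abaaba => aaba => bba => b
  | aba => a
  | bbaba => bba => b
  | bbaa => ba => ε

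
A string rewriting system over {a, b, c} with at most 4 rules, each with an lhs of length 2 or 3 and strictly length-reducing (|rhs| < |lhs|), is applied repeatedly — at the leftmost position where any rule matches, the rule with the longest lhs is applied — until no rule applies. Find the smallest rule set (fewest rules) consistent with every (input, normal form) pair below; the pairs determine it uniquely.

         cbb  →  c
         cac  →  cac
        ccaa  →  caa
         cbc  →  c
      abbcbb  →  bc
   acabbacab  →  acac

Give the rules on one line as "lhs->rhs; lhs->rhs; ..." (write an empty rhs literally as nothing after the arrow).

ab->; cb->c; cc->c

  | cbb => cb => c
  | cac
  | ccaa => caa
  | cbc => cc => c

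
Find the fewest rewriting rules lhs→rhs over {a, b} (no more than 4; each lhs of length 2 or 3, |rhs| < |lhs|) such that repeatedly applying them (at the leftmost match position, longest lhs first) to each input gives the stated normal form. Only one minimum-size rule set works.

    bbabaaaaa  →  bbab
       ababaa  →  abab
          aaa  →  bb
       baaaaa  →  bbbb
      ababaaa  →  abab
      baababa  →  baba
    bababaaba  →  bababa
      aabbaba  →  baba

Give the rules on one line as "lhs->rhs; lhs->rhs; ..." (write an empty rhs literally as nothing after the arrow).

  | bbabaaaaa => bbabbbaa => bbabbaa => bbabaa => bbabb => bbab
  | ababaa => ababb => abab
  | aaa => bb
  | baaaaa => bbbaa => bbbb

aa->b; aaa->bb; aab->; abb->ab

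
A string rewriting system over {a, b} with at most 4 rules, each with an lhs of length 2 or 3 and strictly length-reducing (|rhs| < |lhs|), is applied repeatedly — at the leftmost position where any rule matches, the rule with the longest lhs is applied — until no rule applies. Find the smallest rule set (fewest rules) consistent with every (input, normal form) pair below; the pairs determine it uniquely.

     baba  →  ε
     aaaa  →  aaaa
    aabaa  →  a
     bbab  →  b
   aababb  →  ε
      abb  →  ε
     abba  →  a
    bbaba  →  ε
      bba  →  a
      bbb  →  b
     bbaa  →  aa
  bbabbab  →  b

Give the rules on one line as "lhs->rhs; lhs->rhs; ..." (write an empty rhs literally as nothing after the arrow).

  | baba => ba => ε
  | aaaa
  | aabaa => abaa => baa => a
  | bbab => ab => b

ab->b; ba->; bb->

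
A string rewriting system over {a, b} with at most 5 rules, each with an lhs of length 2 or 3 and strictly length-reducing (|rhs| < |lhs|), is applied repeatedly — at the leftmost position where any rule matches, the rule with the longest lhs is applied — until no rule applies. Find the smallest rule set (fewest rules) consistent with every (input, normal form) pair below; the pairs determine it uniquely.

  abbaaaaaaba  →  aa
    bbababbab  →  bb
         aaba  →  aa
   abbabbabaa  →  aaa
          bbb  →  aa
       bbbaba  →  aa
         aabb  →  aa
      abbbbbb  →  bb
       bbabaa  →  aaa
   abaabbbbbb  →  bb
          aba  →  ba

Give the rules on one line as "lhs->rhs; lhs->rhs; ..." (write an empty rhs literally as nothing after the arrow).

aab->bb; ab->b; bba->aa; bbb->aa

  | abbaaaaaaba => bbaaaaaaba => aaaaaaaba => aaaaabba => aaabbba => abbbba => bbbba => aaba => bba => aa
  | bbababbab => aababbab => bbabbab => aabbab => bbbab => aaab => abb => bb
  | aaba => bba => aa
  | abbabbabaa => bbabbabaa => aabbabaa => bbbabaa => aaabaa => abbaa => bbaa => aaa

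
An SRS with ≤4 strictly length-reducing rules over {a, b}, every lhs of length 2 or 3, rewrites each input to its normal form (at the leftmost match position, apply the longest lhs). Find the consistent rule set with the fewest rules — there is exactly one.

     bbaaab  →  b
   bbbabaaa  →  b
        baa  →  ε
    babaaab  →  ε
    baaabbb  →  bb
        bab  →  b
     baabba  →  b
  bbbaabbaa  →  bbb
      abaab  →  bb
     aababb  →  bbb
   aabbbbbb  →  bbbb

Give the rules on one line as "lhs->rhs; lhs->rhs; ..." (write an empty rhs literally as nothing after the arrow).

ab->; aba->bb; ba->; baa->

  | bbaaab => bab => b
  | bbbabaaa => bbbaaa => bba => b
  | baa => ε
  | babaaab => baaab => ab => ε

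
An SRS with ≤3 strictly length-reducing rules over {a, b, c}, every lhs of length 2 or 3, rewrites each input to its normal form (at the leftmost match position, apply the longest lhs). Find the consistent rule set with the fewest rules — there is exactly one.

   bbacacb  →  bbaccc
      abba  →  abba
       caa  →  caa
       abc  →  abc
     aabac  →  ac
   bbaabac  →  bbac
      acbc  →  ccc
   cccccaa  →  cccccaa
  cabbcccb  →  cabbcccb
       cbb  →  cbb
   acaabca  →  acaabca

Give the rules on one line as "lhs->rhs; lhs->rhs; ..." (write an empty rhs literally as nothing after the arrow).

aba->; acb->cc

  | bbacacb => bbaccc
  | abba
  | caa
  | abc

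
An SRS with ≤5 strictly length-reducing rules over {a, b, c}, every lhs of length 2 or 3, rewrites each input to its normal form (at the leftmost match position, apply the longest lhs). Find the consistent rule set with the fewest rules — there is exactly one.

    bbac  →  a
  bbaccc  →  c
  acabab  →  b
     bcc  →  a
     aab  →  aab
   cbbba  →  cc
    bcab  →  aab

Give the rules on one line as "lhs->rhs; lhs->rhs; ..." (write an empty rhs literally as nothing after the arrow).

ac->; ba->c; bc->a; bcc->a

  | bbac => bcc => a
  | bbaccc => bcccc => acc => c
  | acabab => abab => acb => b
  | bcc => a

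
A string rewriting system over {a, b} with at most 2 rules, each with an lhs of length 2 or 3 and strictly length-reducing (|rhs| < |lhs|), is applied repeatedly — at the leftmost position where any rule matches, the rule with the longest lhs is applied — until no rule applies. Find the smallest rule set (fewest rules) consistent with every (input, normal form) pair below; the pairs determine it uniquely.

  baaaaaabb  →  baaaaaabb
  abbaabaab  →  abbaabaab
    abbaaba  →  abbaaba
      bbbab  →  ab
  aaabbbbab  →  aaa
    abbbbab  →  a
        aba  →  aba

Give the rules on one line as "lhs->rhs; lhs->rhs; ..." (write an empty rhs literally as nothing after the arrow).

bab->; bbb->

  | baaaaaabb
  | abbaabaab
  | abbaaba
  | bbbab => ab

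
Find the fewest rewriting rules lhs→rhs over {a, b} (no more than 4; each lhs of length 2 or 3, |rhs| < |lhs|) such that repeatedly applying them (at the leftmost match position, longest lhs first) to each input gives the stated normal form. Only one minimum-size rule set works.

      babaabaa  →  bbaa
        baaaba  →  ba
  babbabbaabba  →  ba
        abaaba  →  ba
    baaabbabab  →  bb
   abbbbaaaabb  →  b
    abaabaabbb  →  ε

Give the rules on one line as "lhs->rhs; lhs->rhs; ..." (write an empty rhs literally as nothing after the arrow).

  | babaabaa => baabaa => bbaa
  | baaaba => baba => ba
  | babbabbaabba => bbabbaabba => bbbaabba => aaabba => abba => ba
  | abaaba => aaba => ba

aab->b; ab->; bbb->a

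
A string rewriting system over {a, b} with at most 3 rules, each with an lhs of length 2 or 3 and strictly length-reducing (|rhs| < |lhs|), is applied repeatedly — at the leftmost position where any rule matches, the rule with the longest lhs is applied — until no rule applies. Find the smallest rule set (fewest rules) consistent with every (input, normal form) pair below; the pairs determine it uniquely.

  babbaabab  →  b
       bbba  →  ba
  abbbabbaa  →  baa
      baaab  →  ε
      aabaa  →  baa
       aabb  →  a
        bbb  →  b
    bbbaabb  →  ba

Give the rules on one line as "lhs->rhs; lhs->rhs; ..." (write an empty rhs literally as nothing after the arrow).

ab->b; abb->; bb->

  | babbaabab => baabab => babab => bbab => ab => b
  | bbba => ba
  | abbbabbaa => babbaa => baa
  | baaab => baab => bab => bb => ε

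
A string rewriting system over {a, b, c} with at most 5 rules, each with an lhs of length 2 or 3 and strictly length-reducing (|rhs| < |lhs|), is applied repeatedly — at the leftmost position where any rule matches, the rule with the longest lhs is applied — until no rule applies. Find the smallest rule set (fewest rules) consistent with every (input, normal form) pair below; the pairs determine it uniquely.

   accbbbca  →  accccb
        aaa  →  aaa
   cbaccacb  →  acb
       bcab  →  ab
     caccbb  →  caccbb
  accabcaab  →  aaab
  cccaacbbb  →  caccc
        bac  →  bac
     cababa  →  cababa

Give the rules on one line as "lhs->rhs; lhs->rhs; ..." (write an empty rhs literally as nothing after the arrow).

  | accbbbca => accccca => accccb
  | aaa
  | cbaccacb => accacb => acbcb => acb
  | bcab => ab

bbb->cc; bc->; cba->a; cca->cb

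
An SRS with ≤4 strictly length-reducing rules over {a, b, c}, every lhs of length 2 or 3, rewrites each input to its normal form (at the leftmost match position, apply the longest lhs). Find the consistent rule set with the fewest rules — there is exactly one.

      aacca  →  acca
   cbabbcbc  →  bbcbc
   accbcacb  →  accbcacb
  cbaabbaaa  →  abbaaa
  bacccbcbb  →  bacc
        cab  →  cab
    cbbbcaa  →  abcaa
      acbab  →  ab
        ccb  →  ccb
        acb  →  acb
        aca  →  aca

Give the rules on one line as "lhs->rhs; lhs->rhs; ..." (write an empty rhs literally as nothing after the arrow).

  | aacca => acca
  | cbabbcbc => bbcbc
  | accbcacb
  | cbaabbaaa => abbaaa

aac->ac; cba->; cbb->a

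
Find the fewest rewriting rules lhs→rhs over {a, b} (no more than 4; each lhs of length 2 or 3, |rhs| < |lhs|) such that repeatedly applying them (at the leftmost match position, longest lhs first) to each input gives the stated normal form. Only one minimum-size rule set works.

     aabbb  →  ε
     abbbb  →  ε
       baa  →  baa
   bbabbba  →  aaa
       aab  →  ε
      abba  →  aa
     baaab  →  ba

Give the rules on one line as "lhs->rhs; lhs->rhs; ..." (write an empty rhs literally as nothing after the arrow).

  | aabbb => bb => ε
  | abbbb => aab => ε
  | baa
  | bbabbba => abbba => aaa

aab->; bb->; bbb->a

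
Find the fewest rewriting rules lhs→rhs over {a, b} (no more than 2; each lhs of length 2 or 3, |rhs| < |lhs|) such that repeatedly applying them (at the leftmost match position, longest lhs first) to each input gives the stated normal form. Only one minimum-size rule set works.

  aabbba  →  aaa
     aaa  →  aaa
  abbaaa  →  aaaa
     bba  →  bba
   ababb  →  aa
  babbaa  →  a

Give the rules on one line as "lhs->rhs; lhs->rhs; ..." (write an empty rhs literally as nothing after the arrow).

  | aabbba => aabba => aaba => aaa
  | aaa
  | abbaaa => abaaa => aaaa
  | bba

ab->a; baa->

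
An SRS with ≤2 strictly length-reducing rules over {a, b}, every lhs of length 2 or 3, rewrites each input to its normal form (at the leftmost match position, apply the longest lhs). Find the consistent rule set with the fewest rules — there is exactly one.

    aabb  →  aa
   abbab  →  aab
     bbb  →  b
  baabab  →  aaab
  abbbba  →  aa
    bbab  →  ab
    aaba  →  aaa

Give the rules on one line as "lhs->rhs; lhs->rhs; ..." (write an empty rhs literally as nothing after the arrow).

ba->a; bb->

  | aabb => aa
  | abbab => aab
  | bbb => b
  | baabab => aabab => aaab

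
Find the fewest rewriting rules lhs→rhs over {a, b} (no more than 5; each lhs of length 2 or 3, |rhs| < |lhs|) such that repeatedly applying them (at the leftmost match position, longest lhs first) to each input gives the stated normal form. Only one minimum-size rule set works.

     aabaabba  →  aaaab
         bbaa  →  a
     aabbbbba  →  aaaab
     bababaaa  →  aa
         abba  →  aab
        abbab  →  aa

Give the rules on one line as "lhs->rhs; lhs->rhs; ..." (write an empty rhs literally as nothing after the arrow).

ba->; bb->; bba->ab; bbb->a

  | aabaabba => aaabba => aaaab
  | bbaa => aba => a
  | aabbbbba => aaabba => aaaab
  | bababaaa => babaaa => baaa => aa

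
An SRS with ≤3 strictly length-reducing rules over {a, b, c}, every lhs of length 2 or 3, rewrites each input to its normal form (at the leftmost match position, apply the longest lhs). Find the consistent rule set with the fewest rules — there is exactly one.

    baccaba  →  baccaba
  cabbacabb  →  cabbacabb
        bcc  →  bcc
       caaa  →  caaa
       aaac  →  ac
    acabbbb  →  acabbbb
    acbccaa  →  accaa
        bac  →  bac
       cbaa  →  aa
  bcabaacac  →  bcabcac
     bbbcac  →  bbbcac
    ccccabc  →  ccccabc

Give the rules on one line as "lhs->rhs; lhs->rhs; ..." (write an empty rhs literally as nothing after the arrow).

  | baccaba
  | cabbacabb
  | bcc
  | caaa

aac->c; cb->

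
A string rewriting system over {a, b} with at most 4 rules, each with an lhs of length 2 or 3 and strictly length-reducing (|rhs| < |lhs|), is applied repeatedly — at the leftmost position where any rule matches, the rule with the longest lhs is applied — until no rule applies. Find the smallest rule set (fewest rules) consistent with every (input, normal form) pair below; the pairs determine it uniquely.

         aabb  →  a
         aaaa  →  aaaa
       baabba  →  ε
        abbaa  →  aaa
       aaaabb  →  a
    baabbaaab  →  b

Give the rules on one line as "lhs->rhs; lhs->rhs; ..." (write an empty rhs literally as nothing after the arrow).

ab->b; aba->; bb->a

  | aabb => abb => bb => a
  | aaaa
  | baabba => babba => bbba => aba => ε
  | abbaa => bbaa => aaa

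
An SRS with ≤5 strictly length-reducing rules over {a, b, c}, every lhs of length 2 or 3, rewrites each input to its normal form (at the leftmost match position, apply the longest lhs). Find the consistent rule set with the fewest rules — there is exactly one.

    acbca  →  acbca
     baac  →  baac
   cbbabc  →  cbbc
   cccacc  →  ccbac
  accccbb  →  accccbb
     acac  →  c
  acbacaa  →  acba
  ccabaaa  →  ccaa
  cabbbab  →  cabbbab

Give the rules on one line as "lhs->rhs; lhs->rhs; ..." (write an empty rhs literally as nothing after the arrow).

aba->; abc->c; aca->; cac->ba

  | acbca
  | baac
  | cbbabc => cbbc
  | cccacc => ccbac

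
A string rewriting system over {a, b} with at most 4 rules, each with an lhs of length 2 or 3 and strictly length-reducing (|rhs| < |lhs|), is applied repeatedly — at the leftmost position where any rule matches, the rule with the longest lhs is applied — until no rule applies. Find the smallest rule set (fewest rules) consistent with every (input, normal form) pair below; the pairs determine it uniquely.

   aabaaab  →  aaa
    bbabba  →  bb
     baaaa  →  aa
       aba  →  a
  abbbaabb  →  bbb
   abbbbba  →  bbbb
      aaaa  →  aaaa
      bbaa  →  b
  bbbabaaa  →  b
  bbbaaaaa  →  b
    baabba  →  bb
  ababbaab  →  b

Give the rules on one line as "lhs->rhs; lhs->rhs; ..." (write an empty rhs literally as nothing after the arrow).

  | aabaaab => aaaab => aaa
  | bbabba => bba => bb
  | baaaa => aa
  | aba => a

ab->; ba->b; baa->; bab->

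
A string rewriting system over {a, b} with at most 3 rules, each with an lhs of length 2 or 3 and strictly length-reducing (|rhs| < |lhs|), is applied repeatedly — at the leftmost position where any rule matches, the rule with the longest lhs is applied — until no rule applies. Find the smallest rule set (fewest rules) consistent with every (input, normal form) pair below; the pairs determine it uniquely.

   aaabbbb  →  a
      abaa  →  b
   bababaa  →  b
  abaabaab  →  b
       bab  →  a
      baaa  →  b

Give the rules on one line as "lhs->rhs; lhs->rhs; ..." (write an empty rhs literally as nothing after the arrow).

ab->b; ba->b; bb->a

  | aaabbbb => aabbbb => abbbb => bbbb => abb => bb => a
  | abaa => baa => ba => b
  | bababaa => bbabaa => aabaa => abaa => baa => ba => b
  | abaabaab => baabaab => babaab => bbaab => aaab => aab => ab => b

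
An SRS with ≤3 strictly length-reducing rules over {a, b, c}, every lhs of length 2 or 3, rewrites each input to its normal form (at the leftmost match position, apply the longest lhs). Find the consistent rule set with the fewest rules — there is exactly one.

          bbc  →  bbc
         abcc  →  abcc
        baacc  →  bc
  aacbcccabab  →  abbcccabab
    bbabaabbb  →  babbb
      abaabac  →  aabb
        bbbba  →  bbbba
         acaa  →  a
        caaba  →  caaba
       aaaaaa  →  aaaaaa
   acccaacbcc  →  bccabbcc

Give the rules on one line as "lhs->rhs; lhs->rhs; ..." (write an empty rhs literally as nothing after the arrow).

ac->b; baa->a

  | bbc
  | abcc
  | baacc => acc => bc
  | aacbcccabab => abbcccabab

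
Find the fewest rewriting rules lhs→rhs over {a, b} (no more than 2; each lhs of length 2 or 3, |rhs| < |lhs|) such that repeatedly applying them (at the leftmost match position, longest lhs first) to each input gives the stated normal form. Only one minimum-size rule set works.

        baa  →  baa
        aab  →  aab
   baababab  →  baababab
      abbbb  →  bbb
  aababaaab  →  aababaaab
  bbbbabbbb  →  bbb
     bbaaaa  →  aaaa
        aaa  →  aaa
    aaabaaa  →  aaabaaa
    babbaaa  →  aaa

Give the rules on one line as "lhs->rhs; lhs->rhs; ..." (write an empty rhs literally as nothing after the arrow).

abb->b; bba->a

  | baa
  | aab
  | baababab
  | abbbb => bbb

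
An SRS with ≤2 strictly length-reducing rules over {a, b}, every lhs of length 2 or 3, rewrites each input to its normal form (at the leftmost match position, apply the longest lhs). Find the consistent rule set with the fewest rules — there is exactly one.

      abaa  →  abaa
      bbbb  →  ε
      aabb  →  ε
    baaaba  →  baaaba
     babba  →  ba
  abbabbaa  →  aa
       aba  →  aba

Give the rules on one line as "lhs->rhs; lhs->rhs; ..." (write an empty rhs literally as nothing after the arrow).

abb->bb; bb->

  | abaa
  | bbbb => bb => ε
  | aabb => abb => bb => ε
  | baaaba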